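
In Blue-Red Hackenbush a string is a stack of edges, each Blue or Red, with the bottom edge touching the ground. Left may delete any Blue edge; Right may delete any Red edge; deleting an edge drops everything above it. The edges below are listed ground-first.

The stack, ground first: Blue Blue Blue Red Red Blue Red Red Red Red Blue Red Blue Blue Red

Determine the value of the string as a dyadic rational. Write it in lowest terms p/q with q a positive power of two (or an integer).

9261/4096

Recurse on prefixes of the 15-edge string Blue Blue Blue Red Red Blue Red Red Red Red Blue Red Blue Blue Red:
step 1: add Blue to get B; options L={ 0 } R={ · } → 1
step 2: add Blue to get BB; options L={ 0 1 } R={ · } → 2
step 3: add Blue to get BBB; options L={ 0 1 2 } R={ · } → 3
step 4: add Red to get BBBR; options L={ 0 1 2 } R={ 3 } → 5/2
step 5: add Red to get BBBRR; options L={ 0 1 2 } R={ 5/2 3 } → 9/4
step 6: add Blue to get BBBRRB; options L={ 0 1 2 9/4 } R={ 5/2 3 } → 19/8
step 7: add Red to get BBBRRBR; options L={ 0 1 2 9/4 } R={ 19/8 5/2 3 } → 37/16
step 8: add Red to get BBBRRBRR; options L={ 0 1 2 9/4 } R={ 37/16 19/8 5/2 3 } → 73/32
step 9: add Red to get BBBRRBRRR; options L={ 0 1 2 9/4 } R={ 73/32 37/16 19/8 5/2 3 } → 145/64
step 10: add Red to get BBBRRBRRRR; options L={ 0 1 2 9/4 } R={ 145/64 73/32 37/16 19/8 5/2 3 } → 289/128
step 11: add Blue to get BBBRRBRRRRB; options L={ 0 1 2 9/4 289/128 } R={ 145/64 73/32 37/16 19/8 5/2 3 } → 579/256
step 12: add Red to get BBBRRBRRRRBR; options L={ 0 1 2 9/4 289/128 } R={ 579/256 145/64 73/32 37/16 19/8 5/2 3 } → 1157/512
step 13: add Blue to get BBBRRBRRRRBRB; options L={ 0 1 2 9/4 289/128 1157/512 } R={ 579/256 145/64 73/32 37/16 19/8 5/2 3 } → 2315/1024
step 14: add Blue to get BBBRRBRRRRBRBB; options L={ 0 1 2 9/4 289/128 1157/512 2315/1024 } R={ 579/256 145/64 73/32 37/16 19/8 5/2 3 } → 4631/2048
step 15: add Red to get BBBRRBRRRRBRBBR; options L={ 0 1 2 9/4 289/128 1157/512 2315/1024 } R={ 4631/2048 579/256 145/64 73/32 37/16 19/8 5/2 3 } → 9261/4096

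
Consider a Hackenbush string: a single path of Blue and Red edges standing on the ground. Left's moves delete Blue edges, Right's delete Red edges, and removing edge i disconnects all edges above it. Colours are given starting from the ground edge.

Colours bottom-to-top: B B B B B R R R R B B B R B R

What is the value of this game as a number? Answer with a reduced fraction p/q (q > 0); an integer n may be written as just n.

1 of 15 · B · max L 0 · min R +∞ -> 1
2 of 15 · BB · max L 1 · min R +∞ -> 2
3 of 15 · BBB · max L 2 · min R +∞ -> 3
4 of 15 · BBBB · max L 3 · min R +∞ -> 4
5 of 15 · BBBBB · max L 4 · min R +∞ -> 5
6 of 15 · BBBBBR · max L 4 · min R 5 -> 9/2
7 of 15 · BBBBBRR · max L 4 · min R 9/2 -> 17/4
8 of 15 · BBBBBRRR · max L 4 · min R 17/4 -> 33/8
9 of 15 · BBBBBRRRR · max L 4 · min R 33/8 -> 65/16
10 of 15 · BBBBBRRRRB · max L 65/16 · min R 33/8 -> 131/32
11 of 15 · BBBBBRRRRBB · max L 131/32 · min R 33/8 -> 263/64
12 of 15 · BBBBBRRRRBBB · max L 263/64 · min R 33/8 -> 527/128
13 of 15 · BBBBBRRRRBBBR · max L 263/64 · min R 527/128 -> 1053/256
14 of 15 · BBBBBRRRRBBBRB · max L 1053/256 · min R 527/128 -> 2107/512
15 of 15 · BBBBBRRRRBBBRBR · max L 1053/256 · min R 2107/512 -> 4213/1024

4213/1024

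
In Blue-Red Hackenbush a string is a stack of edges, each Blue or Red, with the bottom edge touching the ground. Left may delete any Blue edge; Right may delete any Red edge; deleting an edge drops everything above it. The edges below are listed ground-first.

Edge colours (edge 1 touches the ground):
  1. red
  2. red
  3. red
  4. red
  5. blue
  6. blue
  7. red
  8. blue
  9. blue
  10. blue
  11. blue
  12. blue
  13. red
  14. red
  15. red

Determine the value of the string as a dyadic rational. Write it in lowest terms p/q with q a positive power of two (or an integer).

-6671/2048

val(r) = { (no moves) | 0 } — -1
val(rr) = { (no moves) | -1; 0 } — -2
val(rrr) = { (no moves) | -2; -1; 0 } — -3
val(rrrr) = { (no moves) | -3; -2; -1; 0 } — -4
val(rrrrb) = { -4 | -3; -2; -1; 0 } — -7/2
val(rrrrbb) = { -4; -7/2 | -3; -2; -1; 0 } — -13/4
val(rrrrbbr) = { -4; -7/2 | -13/4; -3; -2; -1; 0 } — -27/8
val(rrrrbbrb) = { -4; -7/2; -27/8 | -13/4; -3; -2; -1; 0 } — -53/16
val(rrrrbbrbb) = { -4; -7/2; -27/8; -53/16 | -13/4; -3; -2; -1; 0 } — -105/32
val(rrrrbbrbbb) = { -4; -7/2; -27/8; -53/16; -105/32 | -13/4; -3; -2; -1; 0 } — -209/64
val(rrrrbbrbbbb) = { -4; -7/2; -27/8; -53/16; -105/32; -209/64 | -13/4; -3; -2; -1; 0 } — -417/128
val(rrrrbbrbbbbb) = { -4; -7/2; -27/8; -53/16; -105/32; -209/64; -417/128 | -13/4; -3; -2; -1; 0 } — -833/256
val(rrrrbbrbbbbbr) = { -4; -7/2; -27/8; -53/16; -105/32; -209/64; -417/128 | -833/256; -13/4; -3; -2; -1; 0 } — -1667/512
val(rrrrbbrbbbbbrr) = { -4; -7/2; -27/8; -53/16; -105/32; -209/64; -417/128 | -1667/512; -833/256; -13/4; -3; -2; -1; 0 } — -3335/1024
val(rrrrbbrbbbbbrrr) = { -4; -7/2; -27/8; -53/16; -105/32; -209/64; -417/128 | -3335/1024; -1667/512; -833/256; -13/4; -3; -2; -1; 0 } — -6671/2048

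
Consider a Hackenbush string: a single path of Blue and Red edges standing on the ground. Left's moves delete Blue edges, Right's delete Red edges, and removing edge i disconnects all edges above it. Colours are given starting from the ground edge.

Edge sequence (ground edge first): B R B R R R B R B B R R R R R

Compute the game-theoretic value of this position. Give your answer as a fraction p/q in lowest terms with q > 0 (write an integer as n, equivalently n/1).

8897/16384

G(B) = { 0 | none } -> 1
G(BR) = { 0 | 1 } -> 1/2
G(BRB) = { 0 1/2 | 1 } -> 3/4
G(BRBR) = { 0 1/2 | 3/4 1 } -> 5/8
G(BRBRR) = { 0 1/2 | 5/8 3/4 1 } -> 9/16
G(BRBRRR) = { 0 1/2 | 9/16 5/8 3/4 1 } -> 17/32
G(BRBRRRB) = { 0 1/2 17/32 | 9/16 5/8 3/4 1 } -> 35/64
G(BRBRRRBR) = { 0 1/2 17/32 | 35/64 9/16 5/8 3/4 1 } -> 69/128
G(BRBRRRBRB) = { 0 1/2 17/32 69/128 | 35/64 9/16 5/8 3/4 1 } -> 139/256
G(BRBRRRBRBB) = { 0 1/2 17/32 69/128 139/256 | 35/64 9/16 5/8 3/4 1 } -> 279/512
G(BRBRRRBRBBR) = { 0 1/2 17/32 69/128 139/256 | 279/512 35/64 9/16 5/8 3/4 1 } -> 557/1024
G(BRBRRRBRBBRR) = { 0 1/2 17/32 69/128 139/256 | 557/1024 279/512 35/64 9/16 5/8 3/4 1 } -> 1113/2048
G(BRBRRRBRBBRRR) = { 0 1/2 17/32 69/128 139/256 | 1113/2048 557/1024 279/512 35/64 9/16 5/8 3/4 1 } -> 2225/4096
G(BRBRRRBRBBRRRR) = { 0 1/2 17/32 69/128 139/256 | 2225/4096 1113/2048 557/1024 279/512 35/64 9/16 5/8 3/4 1 } -> 4449/8192
G(BRBRRRBRBBRRRRR) = { 0 1/2 17/32 69/128 139/256 | 4449/8192 2225/4096 1113/2048 557/1024 279/512 35/64 9/16 5/8 3/4 1 } -> 8897/16384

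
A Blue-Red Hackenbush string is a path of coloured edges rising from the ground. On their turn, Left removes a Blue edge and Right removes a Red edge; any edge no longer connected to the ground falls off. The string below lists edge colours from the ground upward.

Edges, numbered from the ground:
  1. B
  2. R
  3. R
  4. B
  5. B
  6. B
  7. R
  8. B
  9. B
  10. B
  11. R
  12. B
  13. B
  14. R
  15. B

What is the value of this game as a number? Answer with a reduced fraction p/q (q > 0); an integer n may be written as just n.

G(B) = { 0 | ∅ } → 1
G(BR) = { 0 | 1 } → 1/2
G(BRR) = { 0 | 1/2,1 } → 1/4
G(BRRB) = { 0,1/4 | 1/2,1 } → 3/8
G(BRRBB) = { 0,1/4,3/8 | 1/2,1 } → 7/16
G(BRRBBB) = { 0,1/4,3/8,7/16 | 1/2,1 } → 15/32
G(BRRBBBR) = { 0,1/4,3/8,7/16 | 15/32,1/2,1 } → 29/64
G(BRRBBBRB) = { 0,1/4,3/8,7/16,29/64 | 15/32,1/2,1 } → 59/128
G(BRRBBBRBB) = { 0,1/4,3/8,7/16,29/64,59/128 | 15/32,1/2,1 } → 119/256
G(BRRBBBRBBB) = { 0,1/4,3/8,7/16,29/64,59/128,119/256 | 15/32,1/2,1 } → 239/512
G(BRRBBBRBBBR) = { 0,1/4,3/8,7/16,29/64,59/128,119/256 | 239/512,15/32,1/2,1 } → 477/1024
G(BRRBBBRBBBRB) = { 0,1/4,3/8,7/16,29/64,59/128,119/256,477/1024 | 239/512,15/32,1/2,1 } → 955/2048
G(BRRBBBRBBBRBB) = { 0,1/4,3/8,7/16,29/64,59/128,119/256,477/1024,955/2048 | 239/512,15/32,1/2,1 } → 1911/4096
G(BRRBBBRBBBRBBR) = { 0,1/4,3/8,7/16,29/64,59/128,119/256,477/1024,955/2048 | 1911/4096,239/512,15/32,1/2,1 } → 3821/8192
G(BRRBBBRBBBRBBRB) = { 0,1/4,3/8,7/16,29/64,59/128,119/256,477/1024,955/2048,3821/8192 | 1911/4096,239/512,15/32,1/2,1 } → 7643/16384

7643/16384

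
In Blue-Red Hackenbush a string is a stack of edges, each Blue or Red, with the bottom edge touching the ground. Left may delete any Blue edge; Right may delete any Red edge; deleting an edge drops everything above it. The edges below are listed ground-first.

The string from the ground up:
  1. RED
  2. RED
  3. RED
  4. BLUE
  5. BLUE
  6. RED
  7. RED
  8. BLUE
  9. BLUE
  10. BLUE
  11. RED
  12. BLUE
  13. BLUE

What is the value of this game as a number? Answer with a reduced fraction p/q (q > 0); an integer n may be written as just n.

Build v(s[:k]) for k = 1..13, string s = RED RED RED BLUE BLUE RED RED BLUE BLUE BLUE RED BLUE BLUE.
edge 1 of 13 (RED): { none | 0 } gives -1
edge 2 of 13 (RED): { none | -1; 0 } gives -2
edge 3 of 13 (RED): { none | -2; -1; 0 } gives -3
edge 4 of 13 (BLUE): { -3 | -2; -1; 0 } gives -5/2
edge 5 of 13 (BLUE): { -3; -5/2 | -2; -1; 0 } gives -9/4
edge 6 of 13 (RED): { -3; -5/2 | -9/4; -2; -1; 0 } gives -19/8
edge 7 of 13 (RED): { -3; -5/2 | -19/8; -9/4; -2; -1; 0 } gives -39/16
edge 8 of 13 (BLUE): { -3; -5/2; -39/16 | -19/8; -9/4; -2; -1; 0 } gives -77/32
edge 9 of 13 (BLUE): { -3; -5/2; -39/16; -77/32 | -19/8; -9/4; -2; -1; 0 } gives -153/64
edge 10 of 13 (BLUE): { -3; -5/2; -39/16; -77/32; -153/64 | -19/8; -9/4; -2; -1; 0 } gives -305/128
edge 11 of 13 (RED): { -3; -5/2; -39/16; -77/32; -153/64 | -305/128; -19/8; -9/4; -2; -1; 0 } gives -611/256
edge 12 of 13 (BLUE): { -3; -5/2; -39/16; -77/32; -153/64; -611/256 | -305/128; -19/8; -9/4; -2; -1; 0 } gives -1221/512
edge 13 of 13 (BLUE): { -3; -5/2; -39/16; -77/32; -153/64; -611/256; -1221/512 | -305/128; -19/8; -9/4; -2; -1; 0 } gives -2441/1024

-2441/1024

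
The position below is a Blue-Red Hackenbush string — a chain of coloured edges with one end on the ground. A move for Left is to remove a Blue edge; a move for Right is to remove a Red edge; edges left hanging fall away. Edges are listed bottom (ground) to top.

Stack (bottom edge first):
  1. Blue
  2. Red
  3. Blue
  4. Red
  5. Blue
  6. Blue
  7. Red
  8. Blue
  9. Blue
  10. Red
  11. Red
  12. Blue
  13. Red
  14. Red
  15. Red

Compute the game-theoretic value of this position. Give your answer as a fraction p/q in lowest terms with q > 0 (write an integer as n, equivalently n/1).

11665/16384

B: Left { 0 }, Right { (no moves) } = simplest 1
BR: Left { 0 }, Right { 1 } = simplest 1/2
BRB: Left { 0; 1/2 }, Right { 1 } = simplest 3/4
BRBR: Left { 0; 1/2 }, Right { 3/4; 1 } = simplest 5/8
BRBRB: Left { 0; 1/2; 5/8 }, Right { 3/4; 1 } = simplest 11/16
BRBRBB: Left { 0; 1/2; 5/8; 11/16 }, Right { 3/4; 1 } = simplest 23/32
BRBRBBR: Left { 0; 1/2; 5/8; 11/16 }, Right { 23/32; 3/4; 1 } = simplest 45/64
BRBRBBRB: Left { 0; 1/2; 5/8; 11/16; 45/64 }, Right { 23/32; 3/4; 1 } = simplest 91/128
BRBRBBRBB: Left { 0; 1/2; 5/8; 11/16; 45/64; 91/128 }, Right { 23/32; 3/4; 1 } = simplest 183/256
BRBRBBRBBR: Left { 0; 1/2; 5/8; 11/16; 45/64; 91/128 }, Right { 183/256; 23/32; 3/4; 1 } = simplest 365/512
BRBRBBRBBRR: Left { 0; 1/2; 5/8; 11/16; 45/64; 91/128 }, Right { 365/512; 183/256; 23/32; 3/4; 1 } = simplest 729/1024
BRBRBBRBBRRB: Left { 0; 1/2; 5/8; 11/16; 45/64; 91/128; 729/1024 }, Right { 365/512; 183/256; 23/32; 3/4; 1 } = simplest 1459/2048
BRBRBBRBBRRBR: Left { 0; 1/2; 5/8; 11/16; 45/64; 91/128; 729/1024 }, Right { 1459/2048; 365/512; 183/256; 23/32; 3/4; 1 } = simplest 2917/4096
BRBRBBRBBRRBRR: Left { 0; 1/2; 5/8; 11/16; 45/64; 91/128; 729/1024 }, Right { 2917/4096; 1459/2048; 365/512; 183/256; 23/32; 3/4; 1 } = simplest 5833/8192
BRBRBBRBBRRBRRR: Left { 0; 1/2; 5/8; 11/16; 45/64; 91/128; 729/1024 }, Right { 5833/8192; 2917/4096; 1459/2048; 365/512; 183/256; 23/32; 3/4; 1 } = simplest 11665/16384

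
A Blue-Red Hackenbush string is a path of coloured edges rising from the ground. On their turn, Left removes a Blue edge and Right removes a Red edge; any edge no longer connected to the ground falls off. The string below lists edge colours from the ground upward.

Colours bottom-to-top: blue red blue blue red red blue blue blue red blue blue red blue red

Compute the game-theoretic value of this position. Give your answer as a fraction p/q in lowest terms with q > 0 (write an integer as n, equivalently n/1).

1 of 15 · b · max L 0 · min R +∞ gives 1
2 of 15 · br · max L 0 · min R 1 gives 1/2
3 of 15 · brb · max L 1/2 · min R 1 gives 3/4
4 of 15 · brbb · max L 3/4 · min R 1 gives 7/8
5 of 15 · brbbr · max L 3/4 · min R 7/8 gives 13/16
6 of 15 · brbbrr · max L 3/4 · min R 13/16 gives 25/32
7 of 15 · brbbrrb · max L 25/32 · min R 13/16 gives 51/64
8 of 15 · brbbrrbb · max L 51/64 · min R 13/16 gives 103/128
9 of 15 · brbbrrbbb · max L 103/128 · min R 13/16 gives 207/256
10 of 15 · brbbrrbbbr · max L 103/128 · min R 207/256 gives 413/512
11 of 15 · brbbrrbbbrb · max L 413/512 · min R 207/256 gives 827/1024
12 of 15 · brbbrrbbbrbb · max L 827/1024 · min R 207/256 gives 1655/2048
13 of 15 · brbbrrbbbrbbr · max L 827/1024 · min R 1655/2048 gives 3309/4096
14 of 15 · brbbrrbbbrbbrb · max L 3309/4096 · min R 1655/2048 gives 6619/8192
15 of 15 · brbbrrbbbrbbrbr · max L 3309/4096 · min R 6619/8192 gives 13237/16384

13237/16384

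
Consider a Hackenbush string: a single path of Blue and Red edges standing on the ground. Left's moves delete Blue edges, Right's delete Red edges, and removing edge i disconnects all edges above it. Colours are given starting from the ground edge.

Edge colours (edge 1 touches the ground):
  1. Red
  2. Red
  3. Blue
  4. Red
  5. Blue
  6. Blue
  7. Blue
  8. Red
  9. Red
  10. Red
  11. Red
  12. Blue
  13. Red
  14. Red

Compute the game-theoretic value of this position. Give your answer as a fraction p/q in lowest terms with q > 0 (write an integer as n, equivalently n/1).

-6391/4096

Prefix values for Red Red Blue Red Blue Blue Blue Red Red Red Red Blue Red Red via {L|R} + simplicity:
R: Left { — }, Right { 0 } -> simplest -1
RR: Left { — }, Right { -1,0 } -> simplest -2
RRB: Left { -2 }, Right { -1,0 } -> simplest -3/2
RRBR: Left { -2 }, Right { -3/2,-1,0 } -> simplest -7/4
RRBRB: Left { -2,-7/4 }, Right { -3/2,-1,0 } -> simplest -13/8
RRBRBB: Left { -2,-7/4,-13/8 }, Right { -3/2,-1,0 } -> simplest -25/16
RRBRBBB: Left { -2,-7/4,-13/8,-25/16 }, Right { -3/2,-1,0 } -> simplest -49/32
RRBRBBBR: Left { -2,-7/4,-13/8,-25/16 }, Right { -49/32,-3/2,-1,0 } -> simplest -99/64
RRBRBBBRR: Left { -2,-7/4,-13/8,-25/16 }, Right { -99/64,-49/32,-3/2,-1,0 } -> simplest -199/128
RRBRBBBRRR: Left { -2,-7/4,-13/8,-25/16 }, Right { -199/128,-99/64,-49/32,-3/2,-1,0 } -> simplest -399/256
RRBRBBBRRRR: Left { -2,-7/4,-13/8,-25/16 }, Right { -399/256,-199/128,-99/64,-49/32,-3/2,-1,0 } -> simplest -799/512
RRBRBBBRRRRB: Left { -2,-7/4,-13/8,-25/16,-799/512 }, Right { -399/256,-199/128,-99/64,-49/32,-3/2,-1,0 } -> simplest -1597/1024
RRBRBBBRRRRBR: Left { -2,-7/4,-13/8,-25/16,-799/512 }, Right { -1597/1024,-399/256,-199/128,-99/64,-49/32,-3/2,-1,0 } -> simplest -3195/2048
RRBRBBBRRRRBRR: Left { -2,-7/4,-13/8,-25/16,-799/512 }, Right { -3195/2048,-1597/1024,-399/256,-199/128,-99/64,-49/32,-3/2,-1,0 } -> simplest -6391/4096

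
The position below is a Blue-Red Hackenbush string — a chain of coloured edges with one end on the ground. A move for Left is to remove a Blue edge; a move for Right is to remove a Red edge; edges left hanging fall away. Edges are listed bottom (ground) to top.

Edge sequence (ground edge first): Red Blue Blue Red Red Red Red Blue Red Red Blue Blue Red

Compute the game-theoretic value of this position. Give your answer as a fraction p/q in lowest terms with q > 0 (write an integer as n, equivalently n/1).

-1971/4096

edge 1 of 13 (Red): {  | 0 } — -1
edge 2 of 13 (Blue): { -1 | 0 } — -1/2
edge 3 of 13 (Blue): { -1,-1/2 | 0 } — -1/4
edge 4 of 13 (Red): { -1,-1/2 | -1/4,0 } — -3/8
edge 5 of 13 (Red): { -1,-1/2 | -3/8,-1/4,0 } — -7/16
edge 6 of 13 (Red): { -1,-1/2 | -7/16,-3/8,-1/4,0 } — -15/32
edge 7 of 13 (Red): { -1,-1/2 | -15/32,-7/16,-3/8,-1/4,0 } — -31/64
edge 8 of 13 (Blue): { -1,-1/2,-31/64 | -15/32,-7/16,-3/8,-1/4,0 } — -61/128
edge 9 of 13 (Red): { -1,-1/2,-31/64 | -61/128,-15/32,-7/16,-3/8,-1/4,0 } — -123/256
edge 10 of 13 (Red): { -1,-1/2,-31/64 | -123/256,-61/128,-15/32,-7/16,-3/8,-1/4,0 } — -247/512
edge 11 of 13 (Blue): { -1,-1/2,-31/64,-247/512 | -123/256,-61/128,-15/32,-7/16,-3/8,-1/4,0 } — -493/1024
edge 12 of 13 (Blue): { -1,-1/2,-31/64,-247/512,-493/1024 | -123/256,-61/128,-15/32,-7/16,-3/8,-1/4,0 } — -985/2048
edge 13 of 13 (Red): { -1,-1/2,-31/64,-247/512,-493/1024 | -985/2048,-123/256,-61/128,-15/32,-7/16,-3/8,-1/4,0 } — -1971/4096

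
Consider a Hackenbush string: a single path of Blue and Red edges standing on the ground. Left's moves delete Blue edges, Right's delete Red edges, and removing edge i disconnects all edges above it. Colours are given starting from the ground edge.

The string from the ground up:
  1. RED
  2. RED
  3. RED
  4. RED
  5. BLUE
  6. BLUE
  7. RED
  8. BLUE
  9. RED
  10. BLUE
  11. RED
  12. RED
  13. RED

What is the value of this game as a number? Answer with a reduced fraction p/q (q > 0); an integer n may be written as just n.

-1711/512

Prefix values for RED RED RED RED BLUE BLUE RED BLUE RED BLUE RED RED RED via {L|R} + simplicity:
edge 1 of 13 (RED): { — | 0 } gives -1
edge 2 of 13 (RED): { — | -1,0 } gives -2
edge 3 of 13 (RED): { — | -2,-1,0 } gives -3
edge 4 of 13 (RED): { — | -3,-2,-1,0 } gives -4
edge 5 of 13 (BLUE): { -4 | -3,-2,-1,0 } gives -7/2
edge 6 of 13 (BLUE): { -4,-7/2 | -3,-2,-1,0 } gives -13/4
edge 7 of 13 (RED): { -4,-7/2 | -13/4,-3,-2,-1,0 } gives -27/8
edge 8 of 13 (BLUE): { -4,-7/2,-27/8 | -13/4,-3,-2,-1,0 } gives -53/16
edge 9 of 13 (RED): { -4,-7/2,-27/8 | -53/16,-13/4,-3,-2,-1,0 } gives -107/32
edge 10 of 13 (BLUE): { -4,-7/2,-27/8,-107/32 | -53/16,-13/4,-3,-2,-1,0 } gives -213/64
edge 11 of 13 (RED): { -4,-7/2,-27/8,-107/32 | -213/64,-53/16,-13/4,-3,-2,-1,0 } gives -427/128
edge 12 of 13 (RED): { -4,-7/2,-27/8,-107/32 | -427/128,-213/64,-53/16,-13/4,-3,-2,-1,0 } gives -855/256
edge 13 of 13 (RED): { -4,-7/2,-27/8,-107/32 | -855/256,-427/128,-213/64,-53/16,-13/4,-3,-2,-1,0 } gives -1711/512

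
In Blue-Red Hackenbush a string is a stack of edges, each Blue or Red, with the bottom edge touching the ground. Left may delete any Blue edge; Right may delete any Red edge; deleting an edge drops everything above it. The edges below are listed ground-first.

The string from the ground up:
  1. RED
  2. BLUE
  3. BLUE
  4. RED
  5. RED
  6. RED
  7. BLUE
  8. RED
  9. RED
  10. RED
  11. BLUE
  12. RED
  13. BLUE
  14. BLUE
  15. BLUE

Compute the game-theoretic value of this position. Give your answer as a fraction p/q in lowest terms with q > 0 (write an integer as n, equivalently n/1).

-7633/16384

1 of 15 · R · max L −∞ · min R 0 → -1
2 of 15 · RB · max L -1 · min R 0 → -1/2
3 of 15 · RBB · max L -1/2 · min R 0 → -1/4
4 of 15 · RBBR · max L -1/2 · min R -1/4 → -3/8
5 of 15 · RBBRR · max L -1/2 · min R -3/8 → -7/16
6 of 15 · RBBRRR · max L -1/2 · min R -7/16 → -15/32
7 of 15 · RBBRRRB · max L -15/32 · min R -7/16 → -29/64
8 of 15 · RBBRRRBR · max L -15/32 · min R -29/64 → -59/128
9 of 15 · RBBRRRBRR · max L -15/32 · min R -59/128 → -119/256
10 of 15 · RBBRRRBRRR · max L -15/32 · min R -119/256 → -239/512
11 of 15 · RBBRRRBRRRB · max L -239/512 · min R -119/256 → -477/1024
12 of 15 · RBBRRRBRRRBR · max L -239/512 · min R -477/1024 → -955/2048
13 of 15 · RBBRRRBRRRBRB · max L -955/2048 · min R -477/1024 → -1909/4096
14 of 15 · RBBRRRBRRRBRBB · max L -1909/4096 · min R -477/1024 → -3817/8192
15 of 15 · RBBRRRBRRRBRBBB · max L -3817/8192 · min R -477/1024 → -7633/16384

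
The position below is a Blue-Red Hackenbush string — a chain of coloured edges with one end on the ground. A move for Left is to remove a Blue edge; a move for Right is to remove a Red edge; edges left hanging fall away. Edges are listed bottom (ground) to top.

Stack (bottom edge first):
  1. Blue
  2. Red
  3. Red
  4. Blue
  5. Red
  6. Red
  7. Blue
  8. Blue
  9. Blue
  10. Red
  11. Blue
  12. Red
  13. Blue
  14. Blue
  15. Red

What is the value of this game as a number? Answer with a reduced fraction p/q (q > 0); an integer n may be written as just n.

Build val(s[:k]) for k = 1..15, string s = Blue Red Red Blue Red Red Blue Blue Blue Red Blue Red Blue Blue Red.
step 1: add Blue to get B; options L={ 0 } R={ · } -> 1
step 2: add Red to get BR; options L={ 0 } R={ 1 } -> 1/2
step 3: add Red to get BRR; options L={ 0 } R={ 1/2, 1 } -> 1/4
step 4: add Blue to get BRRB; options L={ 0, 1/4 } R={ 1/2, 1 } -> 3/8
step 5: add Red to get BRRBR; options L={ 0, 1/4 } R={ 3/8, 1/2, 1 } -> 5/16
step 6: add Red to get BRRBRR; options L={ 0, 1/4 } R={ 5/16, 3/8, 1/2, 1 } -> 9/32
step 7: add Blue to get BRRBRRB; options L={ 0, 1/4, 9/32 } R={ 5/16, 3/8, 1/2, 1 } -> 19/64
step 8: add Blue to get BRRBRRBB; options L={ 0, 1/4, 9/32, 19/64 } R={ 5/16, 3/8, 1/2, 1 } -> 39/128
step 9: add Blue to get BRRBRRBBB; options L={ 0, 1/4, 9/32, 19/64, 39/128 } R={ 5/16, 3/8, 1/2, 1 } -> 79/256
step 10: add Red to get BRRBRRBBBR; options L={ 0, 1/4, 9/32, 19/64, 39/128 } R={ 79/256, 5/16, 3/8, 1/2, 1 } -> 157/512
step 11: add Blue to get BRRBRRBBBRB; options L={ 0, 1/4, 9/32, 19/64, 39/128, 157/512 } R={ 79/256, 5/16, 3/8, 1/2, 1 } -> 315/1024
step 12: add Red to get BRRBRRBBBRBR; options L={ 0, 1/4, 9/32, 19/64, 39/128, 157/512 } R={ 315/1024, 79/256, 5/16, 3/8, 1/2, 1 } -> 629/2048
step 13: add Blue to get BRRBRRBBBRBRB; options L={ 0, 1/4, 9/32, 19/64, 39/128, 157/512, 629/2048 } R={ 315/1024, 79/256, 5/16, 3/8, 1/2, 1 } -> 1259/4096
step 14: add Blue to get BRRBRRBBBRBRBB; options L={ 0, 1/4, 9/32, 19/64, 39/128, 157/512, 629/2048, 1259/4096 } R={ 315/1024, 79/256, 5/16, 3/8, 1/2, 1 } -> 2519/8192
step 15: add Red to get BRRBRRBBBRBRBBR; options L={ 0, 1/4, 9/32, 19/64, 39/128, 157/512, 629/2048, 1259/4096 } R={ 2519/8192, 315/1024, 79/256, 5/16, 3/8, 1/2, 1 } -> 5037/16384

5037/16384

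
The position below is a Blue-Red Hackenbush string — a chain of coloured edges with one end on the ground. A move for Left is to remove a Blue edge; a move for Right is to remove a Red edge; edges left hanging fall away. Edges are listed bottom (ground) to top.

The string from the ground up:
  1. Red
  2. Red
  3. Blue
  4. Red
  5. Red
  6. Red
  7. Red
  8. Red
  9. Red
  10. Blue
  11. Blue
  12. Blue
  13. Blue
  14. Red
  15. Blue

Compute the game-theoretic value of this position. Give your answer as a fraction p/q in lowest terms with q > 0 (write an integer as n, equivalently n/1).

-16261/8192

edge 1 of 15 (Red): { — | 0 } = -1
edge 2 of 15 (Red): { — | -1,0 } = -2
edge 3 of 15 (Blue): { -2 | -1,0 } = -3/2
edge 4 of 15 (Red): { -2 | -3/2,-1,0 } = -7/4
edge 5 of 15 (Red): { -2 | -7/4,-3/2,-1,0 } = -15/8
edge 6 of 15 (Red): { -2 | -15/8,-7/4,-3/2,-1,0 } = -31/16
edge 7 of 15 (Red): { -2 | -31/16,-15/8,-7/4,-3/2,-1,0 } = -63/32
edge 8 of 15 (Red): { -2 | -63/32,-31/16,-15/8,-7/4,-3/2,-1,0 } = -127/64
edge 9 of 15 (Red): { -2 | -127/64,-63/32,-31/16,-15/8,-7/4,-3/2,-1,0 } = -255/128
edge 10 of 15 (Blue): { -2,-255/128 | -127/64,-63/32,-31/16,-15/8,-7/4,-3/2,-1,0 } = -509/256
edge 11 of 15 (Blue): { -2,-255/128,-509/256 | -127/64,-63/32,-31/16,-15/8,-7/4,-3/2,-1,0 } = -1017/512
edge 12 of 15 (Blue): { -2,-255/128,-509/256,-1017/512 | -127/64,-63/32,-31/16,-15/8,-7/4,-3/2,-1,0 } = -2033/1024
edge 13 of 15 (Blue): { -2,-255/128,-509/256,-1017/512,-2033/1024 | -127/64,-63/32,-31/16,-15/8,-7/4,-3/2,-1,0 } = -4065/2048
edge 14 of 15 (Red): { -2,-255/128,-509/256,-1017/512,-2033/1024 | -4065/2048,-127/64,-63/32,-31/16,-15/8,-7/4,-3/2,-1,0 } = -8131/4096
edge 15 of 15 (Blue): { -2,-255/128,-509/256,-1017/512,-2033/1024,-8131/4096 | -4065/2048,-127/64,-63/32,-31/16,-15/8,-7/4,-3/2,-1,0 } = -16261/8192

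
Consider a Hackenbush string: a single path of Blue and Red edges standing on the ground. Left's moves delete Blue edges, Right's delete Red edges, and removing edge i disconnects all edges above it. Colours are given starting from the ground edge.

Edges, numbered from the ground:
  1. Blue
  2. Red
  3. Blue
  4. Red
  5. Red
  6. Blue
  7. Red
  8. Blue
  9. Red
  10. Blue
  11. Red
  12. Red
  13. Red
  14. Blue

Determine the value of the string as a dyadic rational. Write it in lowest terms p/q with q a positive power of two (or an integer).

4771/8192

v_1 [B]  L=[0]  R=[(no moves)]  → 1
v_2 [BR]  L=[0]  R=[1]  → 1/2
v_3 [BRB]  L=[0,1/2]  R=[1]  → 3/4
v_4 [BRBR]  L=[0,1/2]  R=[3/4,1]  → 5/8
v_5 [BRBRR]  L=[0,1/2]  R=[5/8,3/4,1]  → 9/16
v_6 [BRBRRB]  L=[0,1/2,9/16]  R=[5/8,3/4,1]  → 19/32
v_7 [BRBRRBR]  L=[0,1/2,9/16]  R=[19/32,5/8,3/4,1]  → 37/64
v_8 [BRBRRBRB]  L=[0,1/2,9/16,37/64]  R=[19/32,5/8,3/4,1]  → 75/128
v_9 [BRBRRBRBR]  L=[0,1/2,9/16,37/64]  R=[75/128,19/32,5/8,3/4,1]  → 149/256
v_10 [BRBRRBRBRB]  L=[0,1/2,9/16,37/64,149/256]  R=[75/128,19/32,5/8,3/4,1]  → 299/512
v_11 [BRBRRBRBRBR]  L=[0,1/2,9/16,37/64,149/256]  R=[299/512,75/128,19/32,5/8,3/4,1]  → 597/1024
v_12 [BRBRRBRBRBRR]  L=[0,1/2,9/16,37/64,149/256]  R=[597/1024,299/512,75/128,19/32,5/8,3/4,1]  → 1193/2048
v_13 [BRBRRBRBRBRRR]  L=[0,1/2,9/16,37/64,149/256]  R=[1193/2048,597/1024,299/512,75/128,19/32,5/8,3/4,1]  → 2385/4096
v_14 [BRBRRBRBRBRRRB]  L=[0,1/2,9/16,37/64,149/256,2385/4096]  R=[1193/2048,597/1024,299/512,75/128,19/32,5/8,3/4,1]  → 4771/8192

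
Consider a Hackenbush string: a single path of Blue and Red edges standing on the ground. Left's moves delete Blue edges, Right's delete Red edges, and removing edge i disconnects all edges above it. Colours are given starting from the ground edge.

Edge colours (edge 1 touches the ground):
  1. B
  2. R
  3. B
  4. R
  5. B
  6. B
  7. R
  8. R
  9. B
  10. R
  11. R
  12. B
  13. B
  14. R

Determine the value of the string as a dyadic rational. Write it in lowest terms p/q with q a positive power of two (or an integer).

v(B) = { 0 | none } -> 1
v(BR) = { 0 | 1 } -> 1/2
v(BRB) = { 0; 1/2 | 1 } -> 3/4
v(BRBR) = { 0; 1/2 | 3/4; 1 } -> 5/8
v(BRBRB) = { 0; 1/2; 5/8 | 3/4; 1 } -> 11/16
v(BRBRBB) = { 0; 1/2; 5/8; 11/16 | 3/4; 1 } -> 23/32
v(BRBRBBR) = { 0; 1/2; 5/8; 11/16 | 23/32; 3/4; 1 } -> 45/64
v(BRBRBBRR) = { 0; 1/2; 5/8; 11/16 | 45/64; 23/32; 3/4; 1 } -> 89/128
v(BRBRBBRRB) = { 0; 1/2; 5/8; 11/16; 89/128 | 45/64; 23/32; 3/4; 1 } -> 179/256
v(BRBRBBRRBR) = { 0; 1/2; 5/8; 11/16; 89/128 | 179/256; 45/64; 23/32; 3/4; 1 } -> 357/512
v(BRBRBBRRBRR) = { 0; 1/2; 5/8; 11/16; 89/128 | 357/512; 179/256; 45/64; 23/32; 3/4; 1 } -> 713/1024
v(BRBRBBRRBRRB) = { 0; 1/2; 5/8; 11/16; 89/128; 713/1024 | 357/512; 179/256; 45/64; 23/32; 3/4; 1 } -> 1427/2048
v(BRBRBBRRBRRBB) = { 0; 1/2; 5/8; 11/16; 89/128; 713/1024; 1427/2048 | 357/512; 179/256; 45/64; 23/32; 3/4; 1 } -> 2855/4096
v(BRBRBBRRBRRBBR) = { 0; 1/2; 5/8; 11/16; 89/128; 713/1024; 1427/2048 | 2855/4096; 357/512; 179/256; 45/64; 23/32; 3/4; 1 } -> 5709/8192

5709/8192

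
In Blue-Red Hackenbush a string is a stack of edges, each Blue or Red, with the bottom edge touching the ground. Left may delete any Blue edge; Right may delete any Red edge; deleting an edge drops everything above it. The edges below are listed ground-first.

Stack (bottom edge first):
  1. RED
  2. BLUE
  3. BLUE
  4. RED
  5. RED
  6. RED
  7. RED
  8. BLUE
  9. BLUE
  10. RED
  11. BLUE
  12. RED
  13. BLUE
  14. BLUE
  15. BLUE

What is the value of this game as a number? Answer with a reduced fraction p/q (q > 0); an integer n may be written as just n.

-7761/16384

Prefix values for RED BLUE BLUE RED RED RED RED BLUE BLUE RED BLUE RED BLUE BLUE BLUE via {L|R} + simplicity:
edge 1 of 15 (RED): {  | 0 } -> -1
edge 2 of 15 (BLUE): { -1 | 0 } -> -1/2
edge 3 of 15 (BLUE): { -1; -1/2 | 0 } -> -1/4
edge 4 of 15 (RED): { -1; -1/2 | -1/4; 0 } -> -3/8
edge 5 of 15 (RED): { -1; -1/2 | -3/8; -1/4; 0 } -> -7/16
edge 6 of 15 (RED): { -1; -1/2 | -7/16; -3/8; -1/4; 0 } -> -15/32
edge 7 of 15 (RED): { -1; -1/2 | -15/32; -7/16; -3/8; -1/4; 0 } -> -31/64
edge 8 of 15 (BLUE): { -1; -1/2; -31/64 | -15/32; -7/16; -3/8; -1/4; 0 } -> -61/128
edge 9 of 15 (BLUE): { -1; -1/2; -31/64; -61/128 | -15/32; -7/16; -3/8; -1/4; 0 } -> -121/256
edge 10 of 15 (RED): { -1; -1/2; -31/64; -61/128 | -121/256; -15/32; -7/16; -3/8; -1/4; 0 } -> -243/512
edge 11 of 15 (BLUE): { -1; -1/2; -31/64; -61/128; -243/512 | -121/256; -15/32; -7/16; -3/8; -1/4; 0 } -> -485/1024
edge 12 of 15 (RED): { -1; -1/2; -31/64; -61/128; -243/512 | -485/1024; -121/256; -15/32; -7/16; -3/8; -1/4; 0 } -> -971/2048
edge 13 of 15 (BLUE): { -1; -1/2; -31/64; -61/128; -243/512; -971/2048 | -485/1024; -121/256; -15/32; -7/16; -3/8; -1/4; 0 } -> -1941/4096
edge 14 of 15 (BLUE): { -1; -1/2; -31/64; -61/128; -243/512; -971/2048; -1941/4096 | -485/1024; -121/256; -15/32; -7/16; -3/8; -1/4; 0 } -> -3881/8192
edge 15 of 15 (BLUE): { -1; -1/2; -31/64; -61/128; -243/512; -971/2048; -1941/4096; -3881/8192 | -485/1024; -121/256; -15/32; -7/16; -3/8; -1/4; 0 } -> -7761/16384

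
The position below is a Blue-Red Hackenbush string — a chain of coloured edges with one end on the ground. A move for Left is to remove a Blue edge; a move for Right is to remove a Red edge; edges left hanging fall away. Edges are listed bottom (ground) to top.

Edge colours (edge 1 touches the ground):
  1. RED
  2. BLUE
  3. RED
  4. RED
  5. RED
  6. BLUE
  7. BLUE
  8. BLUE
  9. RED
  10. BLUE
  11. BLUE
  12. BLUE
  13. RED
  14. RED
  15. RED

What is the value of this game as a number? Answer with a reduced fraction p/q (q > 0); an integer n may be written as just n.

Recurse on prefixes of the 15-edge string RED BLUE RED RED RED BLUE BLUE BLUE RED BLUE BLUE BLUE RED RED RED:
g(R) = {  | 0 } gives -1
g(RB) = { -1 | 0 } gives -1/2
g(RBR) = { -1 | -1/2 0 } gives -3/4
g(RBRR) = { -1 | -3/4 -1/2 0 } gives -7/8
g(RBRRR) = { -1 | -7/8 -3/4 -1/2 0 } gives -15/16
g(RBRRRB) = { -1 -15/16 | -7/8 -3/4 -1/2 0 } gives -29/32
g(RBRRRBB) = { -1 -15/16 -29/32 | -7/8 -3/4 -1/2 0 } gives -57/64
g(RBRRRBBB) = { -1 -15/16 -29/32 -57/64 | -7/8 -3/4 -1/2 0 } gives -113/128
g(RBRRRBBBR) = { -1 -15/16 -29/32 -57/64 | -113/128 -7/8 -3/4 -1/2 0 } gives -227/256
g(RBRRRBBBRB) = { -1 -15/16 -29/32 -57/64 -227/256 | -113/128 -7/8 -3/4 -1/2 0 } gives -453/512
g(RBRRRBBBRBB) = { -1 -15/16 -29/32 -57/64 -227/256 -453/512 | -113/128 -7/8 -3/4 -1/2 0 } gives -905/1024
g(RBRRRBBBRBBB) = { -1 -15/16 -29/32 -57/64 -227/256 -453/512 -905/1024 | -113/128 -7/8 -3/4 -1/2 0 } gives -1809/2048
g(RBRRRBBBRBBBR) = { -1 -15/16 -29/32 -57/64 -227/256 -453/512 -905/1024 | -1809/2048 -113/128 -7/8 -3/4 -1/2 0 } gives -3619/4096
g(RBRRRBBBRBBBRR) = { -1 -15/16 -29/32 -57/64 -227/256 -453/512 -905/1024 | -3619/4096 -1809/2048 -113/128 -7/8 -3/4 -1/2 0 } gives -7239/8192
g(RBRRRBBBRBBBRRR) = { -1 -15/16 -29/32 -57/64 -227/256 -453/512 -905/1024 | -7239/8192 -3619/4096 -1809/2048 -113/128 -7/8 -3/4 -1/2 0 } gives -14479/16384

-14479/16384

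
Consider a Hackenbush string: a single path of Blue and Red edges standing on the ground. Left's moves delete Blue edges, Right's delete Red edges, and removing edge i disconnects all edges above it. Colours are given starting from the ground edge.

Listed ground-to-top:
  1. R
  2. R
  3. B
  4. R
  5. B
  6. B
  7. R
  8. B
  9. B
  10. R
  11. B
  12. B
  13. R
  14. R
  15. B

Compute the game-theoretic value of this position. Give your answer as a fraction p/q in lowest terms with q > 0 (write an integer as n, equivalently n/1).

v(R) = { · | 0 } -> -1
v(RR) = { · | -1 0 } -> -2
v(RRB) = { -2 | -1 0 } -> -3/2
v(RRBR) = { -2 | -3/2 -1 0 } -> -7/4
v(RRBRB) = { -2 -7/4 | -3/2 -1 0 } -> -13/8
v(RRBRBB) = { -2 -7/4 -13/8 | -3/2 -1 0 } -> -25/16
v(RRBRBBR) = { -2 -7/4 -13/8 | -25/16 -3/2 -1 0 } -> -51/32
v(RRBRBBRB) = { -2 -7/4 -13/8 -51/32 | -25/16 -3/2 -1 0 } -> -101/64
v(RRBRBBRBB) = { -2 -7/4 -13/8 -51/32 -101/64 | -25/16 -3/2 -1 0 } -> -201/128
v(RRBRBBRBBR) = { -2 -7/4 -13/8 -51/32 -101/64 | -201/128 -25/16 -3/2 -1 0 } -> -403/256
v(RRBRBBRBBRB) = { -2 -7/4 -13/8 -51/32 -101/64 -403/256 | -201/128 -25/16 -3/2 -1 0 } -> -805/512
v(RRBRBBRBBRBB) = { -2 -7/4 -13/8 -51/32 -101/64 -403/256 -805/512 | -201/128 -25/16 -3/2 -1 0 } -> -1609/1024
v(RRBRBBRBBRBBR) = { -2 -7/4 -13/8 -51/32 -101/64 -403/256 -805/512 | -1609/1024 -201/128 -25/16 -3/2 -1 0 } -> -3219/2048
v(RRBRBBRBBRBBRR) = { -2 -7/4 -13/8 -51/32 -101/64 -403/256 -805/512 | -3219/2048 -1609/1024 -201/128 -25/16 -3/2 -1 0 } -> -6439/4096
v(RRBRBBRBBRBBRRB) = { -2 -7/4 -13/8 -51/32 -101/64 -403/256 -805/512 -6439/4096 | -3219/2048 -1609/1024 -201/128 -25/16 -3/2 -1 0 } -> -12877/8192

-12877/8192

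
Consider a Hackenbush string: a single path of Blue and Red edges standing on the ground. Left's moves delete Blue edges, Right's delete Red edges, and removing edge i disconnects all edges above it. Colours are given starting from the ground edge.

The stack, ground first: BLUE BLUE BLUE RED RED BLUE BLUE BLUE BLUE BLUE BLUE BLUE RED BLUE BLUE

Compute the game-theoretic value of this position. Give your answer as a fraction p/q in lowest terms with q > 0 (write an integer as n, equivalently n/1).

10231/4096

Recurse on prefixes of the 15-edge string BLUE BLUE BLUE RED RED BLUE BLUE BLUE BLUE BLUE BLUE BLUE RED BLUE BLUE:
B: Left { 0 }, Right { — } — simplest 1
BB: Left { 0, 1 }, Right { — } — simplest 2
BBB: Left { 0, 1, 2 }, Right { — } — simplest 3
BBBR: Left { 0, 1, 2 }, Right { 3 } — simplest 5/2
BBBRR: Left { 0, 1, 2 }, Right { 5/2, 3 } — simplest 9/4
BBBRRB: Left { 0, 1, 2, 9/4 }, Right { 5/2, 3 } — simplest 19/8
BBBRRBB: Left { 0, 1, 2, 9/4, 19/8 }, Right { 5/2, 3 } — simplest 39/16
BBBRRBBB: Left { 0, 1, 2, 9/4, 19/8, 39/16 }, Right { 5/2, 3 } — simplest 79/32
BBBRRBBBB: Left { 0, 1, 2, 9/4, 19/8, 39/16, 79/32 }, Right { 5/2, 3 } — simplest 159/64
BBBRRBBBBB: Left { 0, 1, 2, 9/4, 19/8, 39/16, 79/32, 159/64 }, Right { 5/2, 3 } — simplest 319/128
BBBRRBBBBBB: Left { 0, 1, 2, 9/4, 19/8, 39/16, 79/32, 159/64, 319/128 }, Right { 5/2, 3 } — simplest 639/256
BBBRRBBBBBBB: Left { 0, 1, 2, 9/4, 19/8, 39/16, 79/32, 159/64, 319/128, 639/256 }, Right { 5/2, 3 } — simplest 1279/512
BBBRRBBBBBBBR: Left { 0, 1, 2, 9/4, 19/8, 39/16, 79/32, 159/64, 319/128, 639/256 }, Right { 1279/512, 5/2, 3 } — simplest 2557/1024
BBBRRBBBBBBBRB: Left { 0, 1, 2, 9/4, 19/8, 39/16, 79/32, 159/64, 319/128, 639/256, 2557/1024 }, Right { 1279/512, 5/2, 3 } — simplest 5115/2048
BBBRRBBBBBBBRBB: Left { 0, 1, 2, 9/4, 19/8, 39/16, 79/32, 159/64, 319/128, 639/256, 2557/1024, 5115/2048 }, Right { 1279/512, 5/2, 3 } — simplest 10231/4096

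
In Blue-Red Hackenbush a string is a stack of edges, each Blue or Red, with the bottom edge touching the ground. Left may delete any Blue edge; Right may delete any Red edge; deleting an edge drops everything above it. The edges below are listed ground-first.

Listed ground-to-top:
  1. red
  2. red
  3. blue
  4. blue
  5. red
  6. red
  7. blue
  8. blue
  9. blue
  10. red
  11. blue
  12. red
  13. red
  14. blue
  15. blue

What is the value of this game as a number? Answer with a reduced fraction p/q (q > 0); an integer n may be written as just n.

-11353/8192

1 of 15 · r · max L −∞ · min R 0 — -1
2 of 15 · rr · max L −∞ · min R -1 — -2
3 of 15 · rrb · max L -2 · min R -1 — -3/2
4 of 15 · rrbb · max L -3/2 · min R -1 — -5/4
5 of 15 · rrbbr · max L -3/2 · min R -5/4 — -11/8
6 of 15 · rrbbrr · max L -3/2 · min R -11/8 — -23/16
7 of 15 · rrbbrrb · max L -23/16 · min R -11/8 — -45/32
8 of 15 · rrbbrrbb · max L -45/32 · min R -11/8 — -89/64
9 of 15 · rrbbrrbbb · max L -89/64 · min R -11/8 — -177/128
10 of 15 · rrbbrrbbbr · max L -89/64 · min R -177/128 — -355/256
11 of 15 · rrbbrrbbbrb · max L -355/256 · min R -177/128 — -709/512
12 of 15 · rrbbrrbbbrbr · max L -355/256 · min R -709/512 — -1419/1024
13 of 15 · rrbbrrbbbrbrr · max L -355/256 · min R -1419/1024 — -2839/2048
14 of 15 · rrbbrrbbbrbrrb · max L -2839/2048 · min R -1419/1024 — -5677/4096
15 of 15 · rrbbrrbbbrbrrbb · max L -5677/4096 · min R -1419/1024 — -11353/8192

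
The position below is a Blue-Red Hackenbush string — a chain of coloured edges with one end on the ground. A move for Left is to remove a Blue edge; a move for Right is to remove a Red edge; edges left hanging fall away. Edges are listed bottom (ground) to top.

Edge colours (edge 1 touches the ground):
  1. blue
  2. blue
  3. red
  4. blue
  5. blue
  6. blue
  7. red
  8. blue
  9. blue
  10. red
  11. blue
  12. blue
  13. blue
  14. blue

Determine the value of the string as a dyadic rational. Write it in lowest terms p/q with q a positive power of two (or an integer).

Recurse on prefixes of the 14-edge string blue blue red blue blue blue red blue blue red blue blue blue blue:
b: Left { 0 }, Right { · } -> simplest 1
bb: Left { 0; 1 }, Right { · } -> simplest 2
bbr: Left { 0; 1 }, Right { 2 } -> simplest 3/2
bbrb: Left { 0; 1; 3/2 }, Right { 2 } -> simplest 7/4
bbrbb: Left { 0; 1; 3/2; 7/4 }, Right { 2 } -> simplest 15/8
bbrbbb: Left { 0; 1; 3/2; 7/4; 15/8 }, Right { 2 } -> simplest 31/16
bbrbbbr: Left { 0; 1; 3/2; 7/4; 15/8 }, Right { 31/16; 2 } -> simplest 61/32
bbrbbbrb: Left { 0; 1; 3/2; 7/4; 15/8; 61/32 }, Right { 31/16; 2 } -> simplest 123/64
bbrbbbrbb: Left { 0; 1; 3/2; 7/4; 15/8; 61/32; 123/64 }, Right { 31/16; 2 } -> simplest 247/128
bbrbbbrbbr: Left { 0; 1; 3/2; 7/4; 15/8; 61/32; 123/64 }, Right { 247/128; 31/16; 2 } -> simplest 493/256
bbrbbbrbbrb: Left { 0; 1; 3/2; 7/4; 15/8; 61/32; 123/64; 493/256 }, Right { 247/128; 31/16; 2 } -> simplest 987/512
bbrbbbrbbrbb: Left { 0; 1; 3/2; 7/4; 15/8; 61/32; 123/64; 493/256; 987/512 }, Right { 247/128; 31/16; 2 } -> simplest 1975/1024
bbrbbbrbbrbbb: Left { 0; 1; 3/2; 7/4; 15/8; 61/32; 123/64; 493/256; 987/512; 1975/1024 }, Right { 247/128; 31/16; 2 } -> simplest 3951/2048
bbrbbbrbbrbbbb: Left { 0; 1; 3/2; 7/4; 15/8; 61/32; 123/64; 493/256; 987/512; 1975/1024; 3951/2048 }, Right { 247/128; 31/16; 2 } -> simplest 7903/4096

7903/4096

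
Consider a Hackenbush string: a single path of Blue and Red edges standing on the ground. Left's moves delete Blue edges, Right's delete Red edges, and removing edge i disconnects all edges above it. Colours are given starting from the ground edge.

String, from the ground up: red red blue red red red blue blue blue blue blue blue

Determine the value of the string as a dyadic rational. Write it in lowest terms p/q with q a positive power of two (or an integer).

Recurse on prefixes of the 12-edge string red red blue red red red blue blue blue blue blue blue:
step 1: add red to get r; options L={ none } R={ 0 } so -1
step 2: add red to get rr; options L={ none } R={ -1 0 } so -2
step 3: add blue to get rrb; options L={ -2 } R={ -1 0 } so -3/2
step 4: add red to get rrbr; options L={ -2 } R={ -3/2 -1 0 } so -7/4
step 5: add red to get rrbrr; options L={ -2 } R={ -7/4 -3/2 -1 0 } so -15/8
step 6: add red to get rrbrrr; options L={ -2 } R={ -15/8 -7/4 -3/2 -1 0 } so -31/16
step 7: add blue to get rrbrrrb; options L={ -2 -31/16 } R={ -15/8 -7/4 -3/2 -1 0 } so -61/32
step 8: add blue to get rrbrrrbb; options L={ -2 -31/16 -61/32 } R={ -15/8 -7/4 -3/2 -1 0 } so -121/64
step 9: add blue to get rrbrrrbbb; options L={ -2 -31/16 -61/32 -121/64 } R={ -15/8 -7/4 -3/2 -1 0 } so -241/128
step 10: add blue to get rrbrrrbbbb; options L={ -2 -31/16 -61/32 -121/64 -241/128 } R={ -15/8 -7/4 -3/2 -1 0 } so -481/256
step 11: add blue to get rrbrrrbbbbb; options L={ -2 -31/16 -61/32 -121/64 -241/128 -481/256 } R={ -15/8 -7/4 -3/2 -1 0 } so -961/512
step 12: add blue to get rrbrrrbbbbbb; options L={ -2 -31/16 -61/32 -121/64 -241/128 -481/256 -961/512 } R={ -15/8 -7/4 -3/2 -1 0 } so -1921/1024

-1921/1024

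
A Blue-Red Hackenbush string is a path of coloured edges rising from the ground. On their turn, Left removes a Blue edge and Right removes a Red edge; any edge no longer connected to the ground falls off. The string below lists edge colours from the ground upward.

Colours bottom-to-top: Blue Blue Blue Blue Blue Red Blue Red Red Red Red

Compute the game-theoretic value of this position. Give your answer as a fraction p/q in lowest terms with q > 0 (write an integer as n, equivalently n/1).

289/64

Build val(s[:k]) for k = 1..11, string s = Blue Blue Blue Blue Blue Red Blue Red Red Red Red.
B: Left { 0 }, Right { · } ⇒ simplest 1
BB: Left { 0, 1 }, Right { · } ⇒ simplest 2
BBB: Left { 0, 1, 2 }, Right { · } ⇒ simplest 3
BBBB: Left { 0, 1, 2, 3 }, Right { · } ⇒ simplest 4
BBBBB: Left { 0, 1, 2, 3, 4 }, Right { · } ⇒ simplest 5
BBBBBR: Left { 0, 1, 2, 3, 4 }, Right { 5 } ⇒ simplest 9/2
BBBBBRB: Left { 0, 1, 2, 3, 4, 9/2 }, Right { 5 } ⇒ simplest 19/4
BBBBBRBR: Left { 0, 1, 2, 3, 4, 9/2 }, Right { 19/4, 5 } ⇒ simplest 37/8
BBBBBRBRR: Left { 0, 1, 2, 3, 4, 9/2 }, Right { 37/8, 19/4, 5 } ⇒ simplest 73/16
BBBBBRBRRR: Left { 0, 1, 2, 3, 4, 9/2 }, Right { 73/16, 37/8, 19/4, 5 } ⇒ simplest 145/32
BBBBBRBRRRR: Left { 0, 1, 2, 3, 4, 9/2 }, Right { 145/32, 73/16, 37/8, 19/4, 5 } ⇒ simplest 289/64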